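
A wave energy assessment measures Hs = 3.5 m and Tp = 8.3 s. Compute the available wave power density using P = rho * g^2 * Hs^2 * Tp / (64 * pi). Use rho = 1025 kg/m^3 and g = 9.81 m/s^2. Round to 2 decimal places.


Apply wave power formula:
  g^2 = 9.81^2 = 96.2361
  Hs^2 = 3.5^2 = 12.25
  Numerator = rho * g^2 * Hs^2 * Tp = 1025 * 96.2361 * 12.25 * 8.3 = 10029425.6
  Denominator = 64 * pi = 201.0619
  P = 10029425.6 / 201.0619 = 49882.27 W/m

49882.27


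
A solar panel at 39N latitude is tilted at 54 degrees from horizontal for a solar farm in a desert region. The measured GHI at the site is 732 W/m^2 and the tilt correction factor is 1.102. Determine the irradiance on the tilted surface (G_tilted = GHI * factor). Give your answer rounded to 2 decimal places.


Identify the given values:
  GHI = 732 W/m^2, tilt correction factor = 1.102
Apply the formula G_tilted = GHI * factor:
  G_tilted = 732 * 1.102
  G_tilted = 806.66 W/m^2

806.66


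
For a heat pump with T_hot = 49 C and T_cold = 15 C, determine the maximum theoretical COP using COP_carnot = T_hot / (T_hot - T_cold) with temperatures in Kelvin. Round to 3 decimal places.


Convert to Kelvin:
  T_hot = 49 + 273.15 = 322.15 K
  T_cold = 15 + 273.15 = 288.15 K
Apply Carnot COP formula:
  COP = T_hot_K / (T_hot_K - T_cold_K) = 322.15 / 34.0
  COP = 9.475

9.475


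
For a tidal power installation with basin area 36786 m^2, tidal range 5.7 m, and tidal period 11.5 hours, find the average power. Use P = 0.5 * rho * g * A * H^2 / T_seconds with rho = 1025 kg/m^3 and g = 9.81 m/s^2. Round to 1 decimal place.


Convert period to seconds: T = 11.5 * 3600 = 41400.0 s
H^2 = 5.7^2 = 32.49
P = 0.5 * rho * g * A * H^2 / T
P = 0.5 * 1025 * 9.81 * 36786 * 32.49 / 41400.0
P = 145142.6 W

145142.6


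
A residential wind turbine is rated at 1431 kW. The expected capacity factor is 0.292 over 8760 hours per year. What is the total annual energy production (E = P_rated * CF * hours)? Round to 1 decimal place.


Annual energy = rated_kW * capacity_factor * hours_per_year
Given: P_rated = 1431 kW, CF = 0.292, hours = 8760
E = 1431 * 0.292 * 8760
E = 3660383.5 kWh

3660383.5


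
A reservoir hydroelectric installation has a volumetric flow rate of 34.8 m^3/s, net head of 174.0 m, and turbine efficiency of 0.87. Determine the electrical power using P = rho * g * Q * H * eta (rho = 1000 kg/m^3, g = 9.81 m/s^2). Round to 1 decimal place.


Apply the hydropower formula P = rho * g * Q * H * eta
rho * g = 1000 * 9.81 = 9810.0
P = 9810.0 * 34.8 * 174.0 * 0.87
P = 51679315.4 W

51679315.4


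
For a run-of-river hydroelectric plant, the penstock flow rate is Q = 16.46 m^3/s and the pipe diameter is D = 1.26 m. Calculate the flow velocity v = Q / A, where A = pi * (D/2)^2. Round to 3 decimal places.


Compute pipe cross-sectional area:
  A = pi * (D/2)^2 = pi * (1.26/2)^2 = 1.2469 m^2
Calculate velocity:
  v = Q / A = 16.46 / 1.2469
  v = 13.201 m/s

13.201


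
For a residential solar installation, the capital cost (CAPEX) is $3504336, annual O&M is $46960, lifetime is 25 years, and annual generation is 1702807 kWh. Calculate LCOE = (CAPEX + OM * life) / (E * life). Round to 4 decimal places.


Total cost = CAPEX + OM * lifetime = 3504336 + 46960 * 25 = 3504336 + 1174000 = 4678336
Total generation = annual * lifetime = 1702807 * 25 = 42570175 kWh
LCOE = 4678336 / 42570175
LCOE = 0.1099 $/kWh

0.1099


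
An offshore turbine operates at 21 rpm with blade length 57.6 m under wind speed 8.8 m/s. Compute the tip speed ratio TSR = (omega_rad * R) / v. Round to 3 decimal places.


Convert rotational speed to rad/s:
  omega = 21 * 2 * pi / 60 = 2.1991 rad/s
Compute tip speed:
  v_tip = omega * R = 2.1991 * 57.6 = 126.669 m/s
Tip speed ratio:
  TSR = v_tip / v_wind = 126.669 / 8.8 = 14.394

14.394


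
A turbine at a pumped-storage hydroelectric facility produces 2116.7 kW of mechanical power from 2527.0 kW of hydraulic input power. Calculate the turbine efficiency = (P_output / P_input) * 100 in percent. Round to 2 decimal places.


Turbine efficiency = (output power / input power) * 100
eta = (2116.7 / 2527.0) * 100
eta = 83.76%

83.76


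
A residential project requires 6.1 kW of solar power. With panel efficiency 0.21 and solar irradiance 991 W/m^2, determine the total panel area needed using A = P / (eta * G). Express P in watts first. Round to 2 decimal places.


Convert target power to watts: P = 6.1 * 1000 = 6100.0 W
Compute denominator: eta * G = 0.21 * 991 = 208.11
Required area A = P / (eta * G) = 6100.0 / 208.11
A = 29.31 m^2

29.31


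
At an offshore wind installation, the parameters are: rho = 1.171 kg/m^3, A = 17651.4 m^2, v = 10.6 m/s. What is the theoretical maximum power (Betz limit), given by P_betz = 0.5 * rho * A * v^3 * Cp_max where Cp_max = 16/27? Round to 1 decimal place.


The Betz coefficient Cp_max = 16/27 = 0.5926
v^3 = 10.6^3 = 1191.016
P_betz = 0.5 * rho * A * v^3 * Cp_max
P_betz = 0.5 * 1.171 * 17651.4 * 1191.016 * 0.5926
P_betz = 7294237.0 W

7294237.0


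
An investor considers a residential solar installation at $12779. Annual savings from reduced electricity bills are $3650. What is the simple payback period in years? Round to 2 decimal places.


Simple payback period = initial cost / annual savings
Payback = 12779 / 3650
Payback = 3.50 years

3.50


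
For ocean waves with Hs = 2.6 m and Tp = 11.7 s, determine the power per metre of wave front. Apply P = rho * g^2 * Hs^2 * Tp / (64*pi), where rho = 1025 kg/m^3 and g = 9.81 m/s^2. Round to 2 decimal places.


Apply wave power formula:
  g^2 = 9.81^2 = 96.2361
  Hs^2 = 2.6^2 = 6.76
  Numerator = rho * g^2 * Hs^2 * Tp = 1025 * 96.2361 * 6.76 * 11.7 = 7801793.26
  Denominator = 64 * pi = 201.0619
  P = 7801793.26 / 201.0619 = 38802.94 W/m

38802.94


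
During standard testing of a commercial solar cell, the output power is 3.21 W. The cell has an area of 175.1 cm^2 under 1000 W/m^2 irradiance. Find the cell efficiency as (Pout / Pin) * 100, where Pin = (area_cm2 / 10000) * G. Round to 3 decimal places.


First compute the input power:
  Pin = area_cm2 / 10000 * G = 175.1 / 10000 * 1000 = 17.51 W
Then compute efficiency:
  Efficiency = (Pout / Pin) * 100 = (3.21 / 17.51) * 100
  Efficiency = 18.332%

18.332


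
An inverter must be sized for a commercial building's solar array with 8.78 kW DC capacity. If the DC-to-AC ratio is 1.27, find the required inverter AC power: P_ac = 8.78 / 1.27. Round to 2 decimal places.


The inverter AC capacity is determined by the DC/AC ratio.
Given: P_dc = 8.78 kW, DC/AC ratio = 1.27
P_ac = P_dc / ratio = 8.78 / 1.27
P_ac = 6.91 kW

6.91


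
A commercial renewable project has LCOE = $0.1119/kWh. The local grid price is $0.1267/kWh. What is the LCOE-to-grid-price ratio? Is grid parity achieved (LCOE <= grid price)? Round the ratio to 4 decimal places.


Compare LCOE to grid price:
  LCOE = $0.1119/kWh, Grid price = $0.1267/kWh
  Ratio = LCOE / grid_price = 0.1119 / 0.1267 = 0.8832
  Grid parity achieved (ratio <= 1)? yes

0.8832


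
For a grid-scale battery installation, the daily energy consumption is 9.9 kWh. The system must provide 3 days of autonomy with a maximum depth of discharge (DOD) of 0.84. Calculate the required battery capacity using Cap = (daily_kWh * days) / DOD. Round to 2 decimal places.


Total energy needed = daily * days = 9.9 * 3 = 29.7 kWh
Account for depth of discharge:
  Cap = total_energy / DOD = 29.7 / 0.84
  Cap = 35.36 kWh

35.36


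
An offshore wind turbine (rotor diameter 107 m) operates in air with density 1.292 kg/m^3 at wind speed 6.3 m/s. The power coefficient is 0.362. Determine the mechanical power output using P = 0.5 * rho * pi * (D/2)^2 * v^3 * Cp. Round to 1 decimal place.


Step 1 -- Compute swept area:
  A = pi * (D/2)^2 = pi * (107/2)^2 = 8992.02 m^2
Step 2 -- Apply wind power equation:
  P = 0.5 * rho * A * v^3 * Cp
  v^3 = 6.3^3 = 250.047
  P = 0.5 * 1.292 * 8992.02 * 250.047 * 0.362
  P = 525799.5 W

525799.5


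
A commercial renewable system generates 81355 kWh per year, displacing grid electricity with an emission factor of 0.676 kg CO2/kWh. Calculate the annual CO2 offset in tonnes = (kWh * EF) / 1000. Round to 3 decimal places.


CO2 offset in kg = generation * emission_factor
CO2 offset = 81355 * 0.676 = 54995.98 kg
Convert to tonnes:
  CO2 offset = 54995.98 / 1000 = 54.996 tonnes

54.996


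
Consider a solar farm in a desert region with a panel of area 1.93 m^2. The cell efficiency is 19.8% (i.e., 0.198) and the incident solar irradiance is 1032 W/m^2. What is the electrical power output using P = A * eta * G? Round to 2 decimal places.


Use the solar power formula P = A * eta * G.
Given: A = 1.93 m^2, eta = 0.198, G = 1032 W/m^2
P = 1.93 * 0.198 * 1032
P = 394.37 W

394.37


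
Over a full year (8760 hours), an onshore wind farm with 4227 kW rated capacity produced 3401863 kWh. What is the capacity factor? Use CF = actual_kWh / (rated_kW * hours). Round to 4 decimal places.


Capacity factor = actual output / maximum possible output
Maximum possible = rated * hours = 4227 * 8760 = 37028520 kWh
CF = 3401863 / 37028520
CF = 0.0919

0.0919


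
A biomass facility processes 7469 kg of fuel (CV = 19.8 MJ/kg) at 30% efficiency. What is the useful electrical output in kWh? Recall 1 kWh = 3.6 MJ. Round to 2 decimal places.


Total energy = mass * CV = 7469 * 19.8 = 147886.2 MJ
Useful energy = total * eta = 147886.2 * 0.3 = 44365.86 MJ
Convert to kWh: 44365.86 / 3.6
Useful energy = 12323.85 kWh

12323.85


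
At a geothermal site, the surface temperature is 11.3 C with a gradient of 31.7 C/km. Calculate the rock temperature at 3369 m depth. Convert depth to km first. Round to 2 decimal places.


Convert depth to km: 3369 / 1000 = 3.369 km
Temperature increase = gradient * depth_km = 31.7 * 3.369 = 106.8 C
Temperature at depth = T_surface + delta_T = 11.3 + 106.8
T = 118.10 C

118.10


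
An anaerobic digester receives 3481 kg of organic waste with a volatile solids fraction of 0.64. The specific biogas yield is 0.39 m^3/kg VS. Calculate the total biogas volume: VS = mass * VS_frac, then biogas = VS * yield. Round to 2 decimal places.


Compute volatile solids:
  VS = mass * VS_fraction = 3481 * 0.64 = 2227.84 kg
Calculate biogas volume:
  Biogas = VS * specific_yield = 2227.84 * 0.39
  Biogas = 868.86 m^3

868.86


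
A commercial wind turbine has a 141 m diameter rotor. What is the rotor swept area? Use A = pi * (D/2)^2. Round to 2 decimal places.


Compute the rotor radius:
  r = D / 2 = 141 / 2 = 70.5 m
Calculate swept area:
  A = pi * r^2 = pi * 70.5^2
  A = 15614.50 m^2

15614.50


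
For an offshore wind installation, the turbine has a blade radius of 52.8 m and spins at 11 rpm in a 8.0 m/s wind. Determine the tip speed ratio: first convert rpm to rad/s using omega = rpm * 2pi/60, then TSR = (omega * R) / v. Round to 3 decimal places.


Convert rotational speed to rad/s:
  omega = 11 * 2 * pi / 60 = 1.1519 rad/s
Compute tip speed:
  v_tip = omega * R = 1.1519 * 52.8 = 60.821 m/s
Tip speed ratio:
  TSR = v_tip / v_wind = 60.821 / 8.0 = 7.603

7.603


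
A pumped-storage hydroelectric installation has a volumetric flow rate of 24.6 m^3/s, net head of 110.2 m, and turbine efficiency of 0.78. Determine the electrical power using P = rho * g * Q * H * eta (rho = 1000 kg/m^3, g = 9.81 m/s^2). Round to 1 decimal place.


Apply the hydropower formula P = rho * g * Q * H * eta
rho * g = 1000 * 9.81 = 9810.0
P = 9810.0 * 24.6 * 110.2 * 0.78
P = 20743417.7 W

20743417.7


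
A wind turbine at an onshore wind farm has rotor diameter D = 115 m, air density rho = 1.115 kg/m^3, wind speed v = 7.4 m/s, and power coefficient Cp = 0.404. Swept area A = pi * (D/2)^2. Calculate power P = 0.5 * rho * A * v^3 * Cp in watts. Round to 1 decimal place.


Step 1 -- Compute swept area:
  A = pi * (D/2)^2 = pi * (115/2)^2 = 10386.89 m^2
Step 2 -- Apply wind power equation:
  P = 0.5 * rho * A * v^3 * Cp
  v^3 = 7.4^3 = 405.224
  P = 0.5 * 1.115 * 10386.89 * 405.224 * 0.404
  P = 947997.0 W

947997.0


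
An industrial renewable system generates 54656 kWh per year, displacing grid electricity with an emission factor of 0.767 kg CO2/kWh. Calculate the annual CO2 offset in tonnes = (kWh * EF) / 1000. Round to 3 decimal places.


CO2 offset in kg = generation * emission_factor
CO2 offset = 54656 * 0.767 = 41921.15 kg
Convert to tonnes:
  CO2 offset = 41921.15 / 1000 = 41.921 tonnes

41.921


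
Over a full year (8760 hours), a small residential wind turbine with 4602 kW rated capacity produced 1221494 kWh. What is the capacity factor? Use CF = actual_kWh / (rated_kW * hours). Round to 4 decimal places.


Capacity factor = actual output / maximum possible output
Maximum possible = rated * hours = 4602 * 8760 = 40313520 kWh
CF = 1221494 / 40313520
CF = 0.0303

0.0303


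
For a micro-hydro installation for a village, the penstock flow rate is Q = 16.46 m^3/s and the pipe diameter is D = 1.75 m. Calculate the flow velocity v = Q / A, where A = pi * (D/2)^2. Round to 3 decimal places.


Compute pipe cross-sectional area:
  A = pi * (D/2)^2 = pi * (1.75/2)^2 = 2.4053 m^2
Calculate velocity:
  v = Q / A = 16.46 / 2.4053
  v = 6.843 m/s

6.843


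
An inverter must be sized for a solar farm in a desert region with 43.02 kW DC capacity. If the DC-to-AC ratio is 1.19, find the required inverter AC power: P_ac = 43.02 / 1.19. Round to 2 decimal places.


The inverter AC capacity is determined by the DC/AC ratio.
Given: P_dc = 43.02 kW, DC/AC ratio = 1.19
P_ac = P_dc / ratio = 43.02 / 1.19
P_ac = 36.15 kW

36.15


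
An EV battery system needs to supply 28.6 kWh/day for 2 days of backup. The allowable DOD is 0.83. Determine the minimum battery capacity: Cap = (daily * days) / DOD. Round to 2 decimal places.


Total energy needed = daily * days = 28.6 * 2 = 57.2 kWh
Account for depth of discharge:
  Cap = total_energy / DOD = 57.2 / 0.83
  Cap = 68.92 kWh

68.92


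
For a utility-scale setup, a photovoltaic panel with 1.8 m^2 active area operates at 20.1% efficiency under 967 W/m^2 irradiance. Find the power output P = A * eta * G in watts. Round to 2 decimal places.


Use the solar power formula P = A * eta * G.
Given: A = 1.8 m^2, eta = 0.201, G = 967 W/m^2
P = 1.8 * 0.201 * 967
P = 349.86 W

349.86


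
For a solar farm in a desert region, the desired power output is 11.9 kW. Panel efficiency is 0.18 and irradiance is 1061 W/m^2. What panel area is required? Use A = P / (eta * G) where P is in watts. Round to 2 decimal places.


Convert target power to watts: P = 11.9 * 1000 = 11900.0 W
Compute denominator: eta * G = 0.18 * 1061 = 190.98
Required area A = P / (eta * G) = 11900.0 / 190.98
A = 62.31 m^2

62.31


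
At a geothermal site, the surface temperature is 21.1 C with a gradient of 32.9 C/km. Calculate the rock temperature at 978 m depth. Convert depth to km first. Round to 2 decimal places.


Convert depth to km: 978 / 1000 = 0.978 km
Temperature increase = gradient * depth_km = 32.9 * 0.978 = 32.18 C
Temperature at depth = T_surface + delta_T = 21.1 + 32.18
T = 53.28 C

53.28


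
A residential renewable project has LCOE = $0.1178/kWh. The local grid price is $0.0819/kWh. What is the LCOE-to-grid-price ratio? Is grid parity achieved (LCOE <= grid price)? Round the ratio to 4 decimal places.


Compare LCOE to grid price:
  LCOE = $0.1178/kWh, Grid price = $0.0819/kWh
  Ratio = LCOE / grid_price = 0.1178 / 0.0819 = 1.4383
  Grid parity achieved (ratio <= 1)? no

1.4383


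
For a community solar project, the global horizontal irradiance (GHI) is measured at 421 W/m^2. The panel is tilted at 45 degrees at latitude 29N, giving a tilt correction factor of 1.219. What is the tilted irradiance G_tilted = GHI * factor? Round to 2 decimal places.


Identify the given values:
  GHI = 421 W/m^2, tilt correction factor = 1.219
Apply the formula G_tilted = GHI * factor:
  G_tilted = 421 * 1.219
  G_tilted = 513.20 W/m^2

513.20


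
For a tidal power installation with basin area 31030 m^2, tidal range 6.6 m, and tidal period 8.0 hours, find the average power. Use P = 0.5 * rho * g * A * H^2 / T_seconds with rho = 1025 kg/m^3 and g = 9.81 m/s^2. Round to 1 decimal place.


Convert period to seconds: T = 8.0 * 3600 = 28800.0 s
H^2 = 6.6^2 = 43.56
P = 0.5 * rho * g * A * H^2 / T
P = 0.5 * 1025 * 9.81 * 31030 * 43.56 / 28800.0
P = 235960.9 W

235960.9


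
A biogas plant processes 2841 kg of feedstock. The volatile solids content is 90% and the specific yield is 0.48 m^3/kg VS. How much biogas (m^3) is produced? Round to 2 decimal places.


Compute volatile solids:
  VS = mass * VS_fraction = 2841 * 0.9 = 2556.9 kg
Calculate biogas volume:
  Biogas = VS * specific_yield = 2556.9 * 0.48
  Biogas = 1227.31 m^3

1227.31


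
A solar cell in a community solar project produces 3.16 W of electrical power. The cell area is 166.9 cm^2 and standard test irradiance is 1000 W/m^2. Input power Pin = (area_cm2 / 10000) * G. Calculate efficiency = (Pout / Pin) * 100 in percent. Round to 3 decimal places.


First compute the input power:
  Pin = area_cm2 / 10000 * G = 166.9 / 10000 * 1000 = 16.69 W
Then compute efficiency:
  Efficiency = (Pout / Pin) * 100 = (3.16 / 16.69) * 100
  Efficiency = 18.933%

18.933


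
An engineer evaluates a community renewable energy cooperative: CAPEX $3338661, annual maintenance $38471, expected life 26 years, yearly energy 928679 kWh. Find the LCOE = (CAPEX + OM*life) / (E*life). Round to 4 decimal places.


Total cost = CAPEX + OM * lifetime = 3338661 + 38471 * 26 = 3338661 + 1000246 = 4338907
Total generation = annual * lifetime = 928679 * 26 = 24145654 kWh
LCOE = 4338907 / 24145654
LCOE = 0.1797 $/kWh

0.1797


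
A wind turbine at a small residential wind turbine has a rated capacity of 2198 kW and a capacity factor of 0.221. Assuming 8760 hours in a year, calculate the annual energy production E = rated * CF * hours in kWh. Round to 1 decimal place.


Annual energy = rated_kW * capacity_factor * hours_per_year
Given: P_rated = 2198 kW, CF = 0.221, hours = 8760
E = 2198 * 0.221 * 8760
E = 4255240.1 kWh

4255240.1


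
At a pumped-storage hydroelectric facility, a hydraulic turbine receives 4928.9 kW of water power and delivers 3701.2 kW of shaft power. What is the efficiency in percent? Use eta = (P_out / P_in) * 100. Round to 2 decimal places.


Turbine efficiency = (output power / input power) * 100
eta = (3701.2 / 4928.9) * 100
eta = 75.09%

75.09


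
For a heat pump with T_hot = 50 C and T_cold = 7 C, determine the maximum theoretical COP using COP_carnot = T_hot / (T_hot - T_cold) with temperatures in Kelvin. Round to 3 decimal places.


Convert to Kelvin:
  T_hot = 50 + 273.15 = 323.15 K
  T_cold = 7 + 273.15 = 280.15 K
Apply Carnot COP formula:
  COP = T_hot_K / (T_hot_K - T_cold_K) = 323.15 / 43.0
  COP = 7.515

7.515


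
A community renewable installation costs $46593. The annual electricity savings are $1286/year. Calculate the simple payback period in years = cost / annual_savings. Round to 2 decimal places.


Simple payback period = initial cost / annual savings
Payback = 46593 / 1286
Payback = 36.23 years

36.23


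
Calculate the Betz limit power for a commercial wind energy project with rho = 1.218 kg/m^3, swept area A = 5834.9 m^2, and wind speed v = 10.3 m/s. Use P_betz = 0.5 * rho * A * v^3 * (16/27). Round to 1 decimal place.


The Betz coefficient Cp_max = 16/27 = 0.5926
v^3 = 10.3^3 = 1092.727
P_betz = 0.5 * rho * A * v^3 * Cp_max
P_betz = 0.5 * 1.218 * 5834.9 * 1092.727 * 0.5926
P_betz = 2301010.5 W

2301010.5


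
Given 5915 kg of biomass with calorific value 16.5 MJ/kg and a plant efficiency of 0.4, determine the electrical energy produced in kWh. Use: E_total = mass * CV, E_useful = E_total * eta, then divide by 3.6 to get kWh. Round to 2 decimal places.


Total energy = mass * CV = 5915 * 16.5 = 97597.5 MJ
Useful energy = total * eta = 97597.5 * 0.4 = 39039.0 MJ
Convert to kWh: 39039.0 / 3.6
Useful energy = 10844.17 kWh

10844.17


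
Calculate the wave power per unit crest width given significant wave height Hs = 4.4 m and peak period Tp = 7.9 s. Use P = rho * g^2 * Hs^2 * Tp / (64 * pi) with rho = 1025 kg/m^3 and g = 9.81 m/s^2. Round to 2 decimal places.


Apply wave power formula:
  g^2 = 9.81^2 = 96.2361
  Hs^2 = 4.4^2 = 19.36
  Numerator = rho * g^2 * Hs^2 * Tp = 1025 * 96.2361 * 19.36 * 7.9 = 15086702.43
  Denominator = 64 * pi = 201.0619
  P = 15086702.43 / 201.0619 = 75035.10 W/m

75035.10


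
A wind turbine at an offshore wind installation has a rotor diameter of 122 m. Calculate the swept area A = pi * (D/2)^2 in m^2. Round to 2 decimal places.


Compute the rotor radius:
  r = D / 2 = 122 / 2 = 61.0 m
Calculate swept area:
  A = pi * r^2 = pi * 61.0^2
  A = 11689.87 m^2

11689.87


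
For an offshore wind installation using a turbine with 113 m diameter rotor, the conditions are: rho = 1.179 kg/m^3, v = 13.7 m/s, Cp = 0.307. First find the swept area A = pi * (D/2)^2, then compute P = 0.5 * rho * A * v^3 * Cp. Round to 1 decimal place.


Step 1 -- Compute swept area:
  A = pi * (D/2)^2 = pi * (113/2)^2 = 10028.75 m^2
Step 2 -- Apply wind power equation:
  P = 0.5 * rho * A * v^3 * Cp
  v^3 = 13.7^3 = 2571.353
  P = 0.5 * 1.179 * 10028.75 * 2571.353 * 0.307
  P = 4666923.2 W

4666923.2


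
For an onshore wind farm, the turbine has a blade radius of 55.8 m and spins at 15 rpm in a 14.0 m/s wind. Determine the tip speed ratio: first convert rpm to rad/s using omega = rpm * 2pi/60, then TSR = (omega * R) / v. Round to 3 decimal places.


Convert rotational speed to rad/s:
  omega = 15 * 2 * pi / 60 = 1.5708 rad/s
Compute tip speed:
  v_tip = omega * R = 1.5708 * 55.8 = 87.65 m/s
Tip speed ratio:
  TSR = v_tip / v_wind = 87.65 / 14.0 = 6.261

6.261


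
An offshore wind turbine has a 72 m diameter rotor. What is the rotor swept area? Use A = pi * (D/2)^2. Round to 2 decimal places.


Compute the rotor radius:
  r = D / 2 = 72 / 2 = 36.0 m
Calculate swept area:
  A = pi * r^2 = pi * 36.0^2
  A = 4071.50 m^2

4071.50


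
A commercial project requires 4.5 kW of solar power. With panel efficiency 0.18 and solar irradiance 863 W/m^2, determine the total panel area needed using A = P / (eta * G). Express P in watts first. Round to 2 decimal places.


Convert target power to watts: P = 4.5 * 1000 = 4500.0 W
Compute denominator: eta * G = 0.18 * 863 = 155.34
Required area A = P / (eta * G) = 4500.0 / 155.34
A = 28.97 m^2

28.97


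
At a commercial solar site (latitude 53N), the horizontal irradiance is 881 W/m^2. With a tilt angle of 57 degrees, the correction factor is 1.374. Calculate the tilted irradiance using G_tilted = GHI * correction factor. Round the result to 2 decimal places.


Identify the given values:
  GHI = 881 W/m^2, tilt correction factor = 1.374
Apply the formula G_tilted = GHI * factor:
  G_tilted = 881 * 1.374
  G_tilted = 1210.49 W/m^2

1210.49


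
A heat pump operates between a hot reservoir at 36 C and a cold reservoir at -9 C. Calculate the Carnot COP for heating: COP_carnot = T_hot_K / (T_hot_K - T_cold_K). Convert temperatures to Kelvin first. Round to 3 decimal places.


Convert to Kelvin:
  T_hot = 36 + 273.15 = 309.15 K
  T_cold = -9 + 273.15 = 264.15 K
Apply Carnot COP formula:
  COP = T_hot_K / (T_hot_K - T_cold_K) = 309.15 / 45.0
  COP = 6.870

6.870


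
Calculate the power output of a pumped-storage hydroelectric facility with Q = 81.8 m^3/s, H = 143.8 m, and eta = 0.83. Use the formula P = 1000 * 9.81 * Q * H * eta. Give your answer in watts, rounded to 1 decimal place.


Apply the hydropower formula P = rho * g * Q * H * eta
rho * g = 1000 * 9.81 = 9810.0
P = 9810.0 * 81.8 * 143.8 * 0.83
P = 95776572.1 W

95776572.1


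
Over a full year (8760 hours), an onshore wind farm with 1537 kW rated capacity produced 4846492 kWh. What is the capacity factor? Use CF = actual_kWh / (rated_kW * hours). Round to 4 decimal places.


Capacity factor = actual output / maximum possible output
Maximum possible = rated * hours = 1537 * 8760 = 13464120 kWh
CF = 4846492 / 13464120
CF = 0.3600

0.3600


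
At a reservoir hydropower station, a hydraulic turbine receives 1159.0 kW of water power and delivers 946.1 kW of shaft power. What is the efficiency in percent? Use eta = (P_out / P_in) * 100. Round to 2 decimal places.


Turbine efficiency = (output power / input power) * 100
eta = (946.1 / 1159.0) * 100
eta = 81.63%

81.63


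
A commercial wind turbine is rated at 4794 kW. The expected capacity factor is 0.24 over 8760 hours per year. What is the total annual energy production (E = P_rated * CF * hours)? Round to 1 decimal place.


Annual energy = rated_kW * capacity_factor * hours_per_year
Given: P_rated = 4794 kW, CF = 0.24, hours = 8760
E = 4794 * 0.24 * 8760
E = 10078905.6 kWh

10078905.6


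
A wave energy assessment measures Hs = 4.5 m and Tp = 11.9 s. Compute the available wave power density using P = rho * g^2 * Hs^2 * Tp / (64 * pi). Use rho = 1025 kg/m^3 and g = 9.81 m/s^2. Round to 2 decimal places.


Apply wave power formula:
  g^2 = 9.81^2 = 96.2361
  Hs^2 = 4.5^2 = 20.25
  Numerator = rho * g^2 * Hs^2 * Tp = 1025 * 96.2361 * 20.25 * 11.9 = 23770256.55
  Denominator = 64 * pi = 201.0619
  P = 23770256.55 / 201.0619 = 118223.56 W/m

118223.56


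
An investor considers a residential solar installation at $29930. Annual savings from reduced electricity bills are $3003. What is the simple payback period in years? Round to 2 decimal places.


Simple payback period = initial cost / annual savings
Payback = 29930 / 3003
Payback = 9.97 years

9.97


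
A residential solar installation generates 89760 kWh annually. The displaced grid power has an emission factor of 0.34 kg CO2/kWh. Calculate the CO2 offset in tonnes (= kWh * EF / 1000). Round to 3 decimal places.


CO2 offset in kg = generation * emission_factor
CO2 offset = 89760 * 0.34 = 30518.4 kg
Convert to tonnes:
  CO2 offset = 30518.4 / 1000 = 30.518 tonnes

30.518


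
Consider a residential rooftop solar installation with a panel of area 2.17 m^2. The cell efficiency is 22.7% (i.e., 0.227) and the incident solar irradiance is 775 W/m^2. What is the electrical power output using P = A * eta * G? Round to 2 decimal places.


Use the solar power formula P = A * eta * G.
Given: A = 2.17 m^2, eta = 0.227, G = 775 W/m^2
P = 2.17 * 0.227 * 775
P = 381.76 W

381.76


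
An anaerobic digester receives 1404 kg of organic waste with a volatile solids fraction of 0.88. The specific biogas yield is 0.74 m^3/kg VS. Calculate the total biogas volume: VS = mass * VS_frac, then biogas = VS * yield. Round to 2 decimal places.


Compute volatile solids:
  VS = mass * VS_fraction = 1404 * 0.88 = 1235.52 kg
Calculate biogas volume:
  Biogas = VS * specific_yield = 1235.52 * 0.74
  Biogas = 914.28 m^3

914.28


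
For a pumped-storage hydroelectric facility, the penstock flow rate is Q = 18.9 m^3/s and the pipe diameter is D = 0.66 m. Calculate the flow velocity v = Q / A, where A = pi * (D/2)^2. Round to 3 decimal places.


Compute pipe cross-sectional area:
  A = pi * (D/2)^2 = pi * (0.66/2)^2 = 0.3421 m^2
Calculate velocity:
  v = Q / A = 18.9 / 0.3421
  v = 55.244 m/s

55.244


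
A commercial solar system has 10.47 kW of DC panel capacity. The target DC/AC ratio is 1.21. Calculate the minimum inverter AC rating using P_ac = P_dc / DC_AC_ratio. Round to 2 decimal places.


The inverter AC capacity is determined by the DC/AC ratio.
Given: P_dc = 10.47 kW, DC/AC ratio = 1.21
P_ac = P_dc / ratio = 10.47 / 1.21
P_ac = 8.65 kW

8.65


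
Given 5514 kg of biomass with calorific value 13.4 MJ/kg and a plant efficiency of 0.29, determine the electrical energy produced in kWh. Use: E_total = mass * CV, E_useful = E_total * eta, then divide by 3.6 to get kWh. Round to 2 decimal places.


Total energy = mass * CV = 5514 * 13.4 = 73887.6 MJ
Useful energy = total * eta = 73887.6 * 0.29 = 21427.4 MJ
Convert to kWh: 21427.4 / 3.6
Useful energy = 5952.06 kWh

5952.06


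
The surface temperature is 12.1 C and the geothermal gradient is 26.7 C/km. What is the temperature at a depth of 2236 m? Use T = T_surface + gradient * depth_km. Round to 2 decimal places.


Convert depth to km: 2236 / 1000 = 2.236 km
Temperature increase = gradient * depth_km = 26.7 * 2.236 = 59.7 C
Temperature at depth = T_surface + delta_T = 12.1 + 59.7
T = 71.80 C

71.80


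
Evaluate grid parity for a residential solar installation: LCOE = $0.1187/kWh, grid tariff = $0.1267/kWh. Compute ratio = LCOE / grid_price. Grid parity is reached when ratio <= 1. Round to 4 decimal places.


Compare LCOE to grid price:
  LCOE = $0.1187/kWh, Grid price = $0.1267/kWh
  Ratio = LCOE / grid_price = 0.1187 / 0.1267 = 0.9369
  Grid parity achieved (ratio <= 1)? yes

0.9369


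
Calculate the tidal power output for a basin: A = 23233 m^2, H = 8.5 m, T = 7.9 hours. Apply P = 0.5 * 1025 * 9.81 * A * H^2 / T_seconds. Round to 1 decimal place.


Convert period to seconds: T = 7.9 * 3600 = 28440.0 s
H^2 = 8.5^2 = 72.25
P = 0.5 * rho * g * A * H^2 / T
P = 0.5 * 1025 * 9.81 * 23233 * 72.25 / 28440.0
P = 296740.2 W

296740.2


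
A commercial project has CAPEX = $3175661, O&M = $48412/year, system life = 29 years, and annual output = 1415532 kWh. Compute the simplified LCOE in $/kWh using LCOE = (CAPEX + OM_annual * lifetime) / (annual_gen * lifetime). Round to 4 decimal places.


Total cost = CAPEX + OM * lifetime = 3175661 + 48412 * 29 = 3175661 + 1403948 = 4579609
Total generation = annual * lifetime = 1415532 * 29 = 41050428 kWh
LCOE = 4579609 / 41050428
LCOE = 0.1116 $/kWh

0.1116


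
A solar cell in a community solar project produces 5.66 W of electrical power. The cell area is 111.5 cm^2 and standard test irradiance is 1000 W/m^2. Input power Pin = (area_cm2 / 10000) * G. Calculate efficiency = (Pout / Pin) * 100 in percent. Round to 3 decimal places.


First compute the input power:
  Pin = area_cm2 / 10000 * G = 111.5 / 10000 * 1000 = 11.15 W
Then compute efficiency:
  Efficiency = (Pout / Pin) * 100 = (5.66 / 11.15) * 100
  Efficiency = 50.762%

50.762


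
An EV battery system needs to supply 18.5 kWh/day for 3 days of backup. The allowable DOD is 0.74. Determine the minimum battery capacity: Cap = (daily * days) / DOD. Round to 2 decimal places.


Total energy needed = daily * days = 18.5 * 3 = 55.5 kWh
Account for depth of discharge:
  Cap = total_energy / DOD = 55.5 / 0.74
  Cap = 75.00 kWh

75.00


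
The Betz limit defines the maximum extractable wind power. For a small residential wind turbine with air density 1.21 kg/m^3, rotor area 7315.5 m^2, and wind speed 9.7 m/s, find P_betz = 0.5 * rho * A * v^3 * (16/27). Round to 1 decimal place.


The Betz coefficient Cp_max = 16/27 = 0.5926
v^3 = 9.7^3 = 912.673
P_betz = 0.5 * rho * A * v^3 * Cp_max
P_betz = 0.5 * 1.21 * 7315.5 * 912.673 * 0.5926
P_betz = 2393706.0 W

2393706.0


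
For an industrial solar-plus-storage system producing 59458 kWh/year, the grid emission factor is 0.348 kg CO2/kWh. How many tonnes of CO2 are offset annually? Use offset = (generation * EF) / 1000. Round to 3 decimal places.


CO2 offset in kg = generation * emission_factor
CO2 offset = 59458 * 0.348 = 20691.38 kg
Convert to tonnes:
  CO2 offset = 20691.38 / 1000 = 20.691 tonnes

20.691


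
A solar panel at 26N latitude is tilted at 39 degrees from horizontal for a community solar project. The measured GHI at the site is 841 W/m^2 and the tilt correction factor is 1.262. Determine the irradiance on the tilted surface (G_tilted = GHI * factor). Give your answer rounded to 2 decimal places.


Identify the given values:
  GHI = 841 W/m^2, tilt correction factor = 1.262
Apply the formula G_tilted = GHI * factor:
  G_tilted = 841 * 1.262
  G_tilted = 1061.34 W/m^2

1061.34


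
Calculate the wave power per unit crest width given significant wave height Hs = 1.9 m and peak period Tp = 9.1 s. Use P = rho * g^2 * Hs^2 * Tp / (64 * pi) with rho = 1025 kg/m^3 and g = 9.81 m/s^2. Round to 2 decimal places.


Apply wave power formula:
  g^2 = 9.81^2 = 96.2361
  Hs^2 = 1.9^2 = 3.61
  Numerator = rho * g^2 * Hs^2 * Tp = 1025 * 96.2361 * 3.61 * 9.1 = 3240488.42
  Denominator = 64 * pi = 201.0619
  P = 3240488.42 / 201.0619 = 16116.87 W/m

16116.87


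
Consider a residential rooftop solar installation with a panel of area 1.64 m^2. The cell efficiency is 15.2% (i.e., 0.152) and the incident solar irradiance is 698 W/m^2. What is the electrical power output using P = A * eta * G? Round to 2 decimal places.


Use the solar power formula P = A * eta * G.
Given: A = 1.64 m^2, eta = 0.152, G = 698 W/m^2
P = 1.64 * 0.152 * 698
P = 174.00 W

174.00


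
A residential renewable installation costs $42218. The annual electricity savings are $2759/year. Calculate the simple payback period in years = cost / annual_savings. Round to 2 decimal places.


Simple payback period = initial cost / annual savings
Payback = 42218 / 2759
Payback = 15.30 years

15.30


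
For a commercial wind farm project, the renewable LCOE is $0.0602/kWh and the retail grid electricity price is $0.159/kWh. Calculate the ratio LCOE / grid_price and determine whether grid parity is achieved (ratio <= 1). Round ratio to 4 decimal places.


Compare LCOE to grid price:
  LCOE = $0.0602/kWh, Grid price = $0.159/kWh
  Ratio = LCOE / grid_price = 0.0602 / 0.159 = 0.3786
  Grid parity achieved (ratio <= 1)? yes

0.3786


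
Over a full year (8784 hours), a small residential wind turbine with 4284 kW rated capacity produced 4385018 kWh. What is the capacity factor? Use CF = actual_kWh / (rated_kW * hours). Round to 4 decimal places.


Capacity factor = actual output / maximum possible output
Maximum possible = rated * hours = 4284 * 8784 = 37630656 kWh
CF = 4385018 / 37630656
CF = 0.1165

0.1165


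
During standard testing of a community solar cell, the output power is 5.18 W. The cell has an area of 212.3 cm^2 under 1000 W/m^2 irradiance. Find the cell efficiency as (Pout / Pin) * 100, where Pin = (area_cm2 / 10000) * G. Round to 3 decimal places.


First compute the input power:
  Pin = area_cm2 / 10000 * G = 212.3 / 10000 * 1000 = 21.23 W
Then compute efficiency:
  Efficiency = (Pout / Pin) * 100 = (5.18 / 21.23) * 100
  Efficiency = 24.399%

24.399


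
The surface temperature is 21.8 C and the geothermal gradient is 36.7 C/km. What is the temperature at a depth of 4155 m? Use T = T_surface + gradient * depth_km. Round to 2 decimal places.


Convert depth to km: 4155 / 1000 = 4.155 km
Temperature increase = gradient * depth_km = 36.7 * 4.155 = 152.49 C
Temperature at depth = T_surface + delta_T = 21.8 + 152.49
T = 174.29 C

174.29


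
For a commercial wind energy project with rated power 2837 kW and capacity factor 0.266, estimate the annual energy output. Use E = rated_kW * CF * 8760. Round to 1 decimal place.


Annual energy = rated_kW * capacity_factor * hours_per_year
Given: P_rated = 2837 kW, CF = 0.266, hours = 8760
E = 2837 * 0.266 * 8760
E = 6610663.9 kWh

6610663.9


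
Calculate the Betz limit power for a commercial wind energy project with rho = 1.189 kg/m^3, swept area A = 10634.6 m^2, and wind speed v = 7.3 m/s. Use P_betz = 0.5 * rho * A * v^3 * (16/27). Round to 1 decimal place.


The Betz coefficient Cp_max = 16/27 = 0.5926
v^3 = 7.3^3 = 389.017
P_betz = 0.5 * rho * A * v^3 * Cp_max
P_betz = 0.5 * 1.189 * 10634.6 * 389.017 * 0.5926
P_betz = 1457463.9 W

1457463.9


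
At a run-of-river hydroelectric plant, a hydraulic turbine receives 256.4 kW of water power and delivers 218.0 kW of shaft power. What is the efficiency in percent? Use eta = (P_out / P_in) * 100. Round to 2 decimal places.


Turbine efficiency = (output power / input power) * 100
eta = (218.0 / 256.4) * 100
eta = 85.02%

85.02


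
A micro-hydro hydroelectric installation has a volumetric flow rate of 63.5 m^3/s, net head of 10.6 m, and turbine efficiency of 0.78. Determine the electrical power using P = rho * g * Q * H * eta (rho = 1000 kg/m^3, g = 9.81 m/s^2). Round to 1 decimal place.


Apply the hydropower formula P = rho * g * Q * H * eta
rho * g = 1000 * 9.81 = 9810.0
P = 9810.0 * 63.5 * 10.6 * 0.78
P = 5150426.6 W

5150426.6


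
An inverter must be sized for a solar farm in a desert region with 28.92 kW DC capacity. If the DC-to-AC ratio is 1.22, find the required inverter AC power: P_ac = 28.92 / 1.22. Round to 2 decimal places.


The inverter AC capacity is determined by the DC/AC ratio.
Given: P_dc = 28.92 kW, DC/AC ratio = 1.22
P_ac = P_dc / ratio = 28.92 / 1.22
P_ac = 23.70 kW

23.70


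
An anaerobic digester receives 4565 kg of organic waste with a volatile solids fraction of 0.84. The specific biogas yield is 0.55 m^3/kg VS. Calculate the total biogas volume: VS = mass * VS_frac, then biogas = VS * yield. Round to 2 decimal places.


Compute volatile solids:
  VS = mass * VS_fraction = 4565 * 0.84 = 3834.6 kg
Calculate biogas volume:
  Biogas = VS * specific_yield = 3834.6 * 0.55
  Biogas = 2109.03 m^3

2109.03


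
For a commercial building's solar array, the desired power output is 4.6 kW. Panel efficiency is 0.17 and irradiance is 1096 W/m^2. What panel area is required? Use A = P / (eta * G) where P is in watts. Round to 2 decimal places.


Convert target power to watts: P = 4.6 * 1000 = 4600.0 W
Compute denominator: eta * G = 0.17 * 1096 = 186.32
Required area A = P / (eta * G) = 4600.0 / 186.32
A = 24.69 m^2

24.69


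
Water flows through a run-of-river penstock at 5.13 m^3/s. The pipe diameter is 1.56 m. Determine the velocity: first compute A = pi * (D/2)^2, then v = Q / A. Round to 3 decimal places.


Compute pipe cross-sectional area:
  A = pi * (D/2)^2 = pi * (1.56/2)^2 = 1.9113 m^2
Calculate velocity:
  v = Q / A = 5.13 / 1.9113
  v = 2.684 m/s

2.684


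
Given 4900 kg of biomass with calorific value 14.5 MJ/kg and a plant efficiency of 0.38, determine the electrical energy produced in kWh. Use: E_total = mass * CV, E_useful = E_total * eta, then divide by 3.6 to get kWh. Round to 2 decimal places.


Total energy = mass * CV = 4900 * 14.5 = 71050.0 MJ
Useful energy = total * eta = 71050.0 * 0.38 = 26999.0 MJ
Convert to kWh: 26999.0 / 3.6
Useful energy = 7499.72 kWh

7499.72


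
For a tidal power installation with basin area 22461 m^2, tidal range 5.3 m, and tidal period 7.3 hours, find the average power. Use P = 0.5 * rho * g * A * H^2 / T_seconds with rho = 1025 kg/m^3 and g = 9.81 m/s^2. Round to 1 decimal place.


Convert period to seconds: T = 7.3 * 3600 = 26280.0 s
H^2 = 5.3^2 = 28.09
P = 0.5 * rho * g * A * H^2 / T
P = 0.5 * 1025 * 9.81 * 22461 * 28.09 / 26280.0
P = 120703.1 W

120703.1


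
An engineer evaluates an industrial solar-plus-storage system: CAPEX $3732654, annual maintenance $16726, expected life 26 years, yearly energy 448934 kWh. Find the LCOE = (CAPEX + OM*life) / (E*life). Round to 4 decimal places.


Total cost = CAPEX + OM * lifetime = 3732654 + 16726 * 26 = 3732654 + 434876 = 4167530
Total generation = annual * lifetime = 448934 * 26 = 11672284 kWh
LCOE = 4167530 / 11672284
LCOE = 0.3570 $/kWh

0.3570


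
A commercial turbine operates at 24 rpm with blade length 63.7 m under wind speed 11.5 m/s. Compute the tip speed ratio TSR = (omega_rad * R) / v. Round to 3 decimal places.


Convert rotational speed to rad/s:
  omega = 24 * 2 * pi / 60 = 2.5133 rad/s
Compute tip speed:
  v_tip = omega * R = 2.5133 * 63.7 = 160.096 m/s
Tip speed ratio:
  TSR = v_tip / v_wind = 160.096 / 11.5 = 13.921

13.921


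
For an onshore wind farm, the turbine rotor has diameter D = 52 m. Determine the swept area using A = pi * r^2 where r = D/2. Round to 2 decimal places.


Compute the rotor radius:
  r = D / 2 = 52 / 2 = 26.0 m
Calculate swept area:
  A = pi * r^2 = pi * 26.0^2
  A = 2123.72 m^2

2123.72


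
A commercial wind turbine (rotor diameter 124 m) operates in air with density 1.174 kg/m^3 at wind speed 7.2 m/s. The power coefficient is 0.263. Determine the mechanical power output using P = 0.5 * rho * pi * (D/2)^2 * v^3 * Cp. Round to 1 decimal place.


Step 1 -- Compute swept area:
  A = pi * (D/2)^2 = pi * (124/2)^2 = 12076.28 m^2
Step 2 -- Apply wind power equation:
  P = 0.5 * rho * A * v^3 * Cp
  v^3 = 7.2^3 = 373.248
  P = 0.5 * 1.174 * 12076.28 * 373.248 * 0.263
  P = 695864.4 W

695864.4
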